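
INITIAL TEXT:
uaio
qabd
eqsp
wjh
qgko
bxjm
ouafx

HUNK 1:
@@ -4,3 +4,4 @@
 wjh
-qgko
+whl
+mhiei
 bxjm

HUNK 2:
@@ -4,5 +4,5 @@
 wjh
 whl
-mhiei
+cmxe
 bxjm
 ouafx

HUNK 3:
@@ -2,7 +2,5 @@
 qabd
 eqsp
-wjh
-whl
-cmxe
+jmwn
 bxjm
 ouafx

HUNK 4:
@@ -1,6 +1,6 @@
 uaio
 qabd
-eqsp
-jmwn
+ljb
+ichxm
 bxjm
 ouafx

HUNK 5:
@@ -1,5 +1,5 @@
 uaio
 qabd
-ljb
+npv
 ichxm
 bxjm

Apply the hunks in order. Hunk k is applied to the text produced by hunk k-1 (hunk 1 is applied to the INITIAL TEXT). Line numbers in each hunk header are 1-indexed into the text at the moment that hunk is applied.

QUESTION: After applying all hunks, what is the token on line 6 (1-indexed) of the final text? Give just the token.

Hunk 1: at line 4 remove [qgko] add [whl,mhiei] -> 8 lines: uaio qabd eqsp wjh whl mhiei bxjm ouafx
Hunk 2: at line 4 remove [mhiei] add [cmxe] -> 8 lines: uaio qabd eqsp wjh whl cmxe bxjm ouafx
Hunk 3: at line 2 remove [wjh,whl,cmxe] add [jmwn] -> 6 lines: uaio qabd eqsp jmwn bxjm ouafx
Hunk 4: at line 1 remove [eqsp,jmwn] add [ljb,ichxm] -> 6 lines: uaio qabd ljb ichxm bxjm ouafx
Hunk 5: at line 1 remove [ljb] add [npv] -> 6 lines: uaio qabd npv ichxm bxjm ouafx
Final line 6: ouafx

Answer: ouafx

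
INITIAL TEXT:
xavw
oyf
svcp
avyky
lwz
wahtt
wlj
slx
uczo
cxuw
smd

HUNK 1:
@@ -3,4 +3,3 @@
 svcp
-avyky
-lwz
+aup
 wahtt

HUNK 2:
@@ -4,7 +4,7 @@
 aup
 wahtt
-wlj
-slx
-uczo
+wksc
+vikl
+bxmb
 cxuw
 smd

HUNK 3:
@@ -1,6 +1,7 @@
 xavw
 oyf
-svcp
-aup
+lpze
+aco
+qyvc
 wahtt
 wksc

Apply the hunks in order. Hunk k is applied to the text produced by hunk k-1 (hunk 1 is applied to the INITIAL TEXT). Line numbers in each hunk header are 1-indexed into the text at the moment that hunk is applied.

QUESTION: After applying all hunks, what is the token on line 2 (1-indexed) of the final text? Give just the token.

Answer: oyf

Derivation:
Hunk 1: at line 3 remove [avyky,lwz] add [aup] -> 10 lines: xavw oyf svcp aup wahtt wlj slx uczo cxuw smd
Hunk 2: at line 4 remove [wlj,slx,uczo] add [wksc,vikl,bxmb] -> 10 lines: xavw oyf svcp aup wahtt wksc vikl bxmb cxuw smd
Hunk 3: at line 1 remove [svcp,aup] add [lpze,aco,qyvc] -> 11 lines: xavw oyf lpze aco qyvc wahtt wksc vikl bxmb cxuw smd
Final line 2: oyf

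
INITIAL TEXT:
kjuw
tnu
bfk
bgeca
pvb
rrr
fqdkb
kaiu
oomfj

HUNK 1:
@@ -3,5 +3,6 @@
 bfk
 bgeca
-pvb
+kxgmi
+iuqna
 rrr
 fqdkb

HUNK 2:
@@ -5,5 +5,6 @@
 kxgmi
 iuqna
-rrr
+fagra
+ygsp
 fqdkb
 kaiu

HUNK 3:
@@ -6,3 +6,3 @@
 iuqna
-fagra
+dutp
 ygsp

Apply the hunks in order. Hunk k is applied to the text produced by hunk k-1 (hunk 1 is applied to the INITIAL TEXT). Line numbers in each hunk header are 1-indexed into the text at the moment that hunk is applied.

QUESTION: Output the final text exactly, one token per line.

Answer: kjuw
tnu
bfk
bgeca
kxgmi
iuqna
dutp
ygsp
fqdkb
kaiu
oomfj

Derivation:
Hunk 1: at line 3 remove [pvb] add [kxgmi,iuqna] -> 10 lines: kjuw tnu bfk bgeca kxgmi iuqna rrr fqdkb kaiu oomfj
Hunk 2: at line 5 remove [rrr] add [fagra,ygsp] -> 11 lines: kjuw tnu bfk bgeca kxgmi iuqna fagra ygsp fqdkb kaiu oomfj
Hunk 3: at line 6 remove [fagra] add [dutp] -> 11 lines: kjuw tnu bfk bgeca kxgmi iuqna dutp ygsp fqdkb kaiu oomfj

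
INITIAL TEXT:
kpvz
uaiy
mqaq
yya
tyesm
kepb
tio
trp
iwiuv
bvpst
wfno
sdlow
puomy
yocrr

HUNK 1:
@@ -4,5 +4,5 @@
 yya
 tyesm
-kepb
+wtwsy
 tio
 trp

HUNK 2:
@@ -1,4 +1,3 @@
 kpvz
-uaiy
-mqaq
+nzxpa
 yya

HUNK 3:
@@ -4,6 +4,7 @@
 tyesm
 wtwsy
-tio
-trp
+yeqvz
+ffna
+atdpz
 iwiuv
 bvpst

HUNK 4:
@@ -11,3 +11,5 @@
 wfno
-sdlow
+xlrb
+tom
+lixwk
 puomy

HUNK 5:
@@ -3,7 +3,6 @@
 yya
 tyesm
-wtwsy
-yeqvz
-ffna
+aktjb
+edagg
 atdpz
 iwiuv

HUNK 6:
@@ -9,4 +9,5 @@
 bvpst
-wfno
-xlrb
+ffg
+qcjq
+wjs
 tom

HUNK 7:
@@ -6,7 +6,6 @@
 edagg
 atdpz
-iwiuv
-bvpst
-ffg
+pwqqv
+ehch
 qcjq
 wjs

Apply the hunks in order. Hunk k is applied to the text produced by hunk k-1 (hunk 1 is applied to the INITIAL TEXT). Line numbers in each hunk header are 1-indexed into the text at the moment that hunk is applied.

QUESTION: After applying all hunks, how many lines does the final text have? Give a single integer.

Hunk 1: at line 4 remove [kepb] add [wtwsy] -> 14 lines: kpvz uaiy mqaq yya tyesm wtwsy tio trp iwiuv bvpst wfno sdlow puomy yocrr
Hunk 2: at line 1 remove [uaiy,mqaq] add [nzxpa] -> 13 lines: kpvz nzxpa yya tyesm wtwsy tio trp iwiuv bvpst wfno sdlow puomy yocrr
Hunk 3: at line 4 remove [tio,trp] add [yeqvz,ffna,atdpz] -> 14 lines: kpvz nzxpa yya tyesm wtwsy yeqvz ffna atdpz iwiuv bvpst wfno sdlow puomy yocrr
Hunk 4: at line 11 remove [sdlow] add [xlrb,tom,lixwk] -> 16 lines: kpvz nzxpa yya tyesm wtwsy yeqvz ffna atdpz iwiuv bvpst wfno xlrb tom lixwk puomy yocrr
Hunk 5: at line 3 remove [wtwsy,yeqvz,ffna] add [aktjb,edagg] -> 15 lines: kpvz nzxpa yya tyesm aktjb edagg atdpz iwiuv bvpst wfno xlrb tom lixwk puomy yocrr
Hunk 6: at line 9 remove [wfno,xlrb] add [ffg,qcjq,wjs] -> 16 lines: kpvz nzxpa yya tyesm aktjb edagg atdpz iwiuv bvpst ffg qcjq wjs tom lixwk puomy yocrr
Hunk 7: at line 6 remove [iwiuv,bvpst,ffg] add [pwqqv,ehch] -> 15 lines: kpvz nzxpa yya tyesm aktjb edagg atdpz pwqqv ehch qcjq wjs tom lixwk puomy yocrr
Final line count: 15

Answer: 15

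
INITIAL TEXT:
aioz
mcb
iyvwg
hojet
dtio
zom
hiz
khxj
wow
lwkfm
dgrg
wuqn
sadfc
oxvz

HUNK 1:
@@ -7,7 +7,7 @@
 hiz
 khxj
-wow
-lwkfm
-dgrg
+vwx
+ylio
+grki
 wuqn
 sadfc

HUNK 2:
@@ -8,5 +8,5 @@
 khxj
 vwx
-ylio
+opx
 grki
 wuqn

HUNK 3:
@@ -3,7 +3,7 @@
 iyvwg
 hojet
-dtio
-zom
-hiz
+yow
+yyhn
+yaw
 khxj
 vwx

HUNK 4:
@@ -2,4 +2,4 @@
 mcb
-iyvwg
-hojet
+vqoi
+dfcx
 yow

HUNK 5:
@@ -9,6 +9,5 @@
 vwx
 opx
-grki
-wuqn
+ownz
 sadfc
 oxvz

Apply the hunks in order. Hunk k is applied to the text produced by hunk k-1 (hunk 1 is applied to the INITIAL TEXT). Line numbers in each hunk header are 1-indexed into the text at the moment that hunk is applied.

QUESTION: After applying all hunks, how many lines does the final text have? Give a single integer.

Hunk 1: at line 7 remove [wow,lwkfm,dgrg] add [vwx,ylio,grki] -> 14 lines: aioz mcb iyvwg hojet dtio zom hiz khxj vwx ylio grki wuqn sadfc oxvz
Hunk 2: at line 8 remove [ylio] add [opx] -> 14 lines: aioz mcb iyvwg hojet dtio zom hiz khxj vwx opx grki wuqn sadfc oxvz
Hunk 3: at line 3 remove [dtio,zom,hiz] add [yow,yyhn,yaw] -> 14 lines: aioz mcb iyvwg hojet yow yyhn yaw khxj vwx opx grki wuqn sadfc oxvz
Hunk 4: at line 2 remove [iyvwg,hojet] add [vqoi,dfcx] -> 14 lines: aioz mcb vqoi dfcx yow yyhn yaw khxj vwx opx grki wuqn sadfc oxvz
Hunk 5: at line 9 remove [grki,wuqn] add [ownz] -> 13 lines: aioz mcb vqoi dfcx yow yyhn yaw khxj vwx opx ownz sadfc oxvz
Final line count: 13

Answer: 13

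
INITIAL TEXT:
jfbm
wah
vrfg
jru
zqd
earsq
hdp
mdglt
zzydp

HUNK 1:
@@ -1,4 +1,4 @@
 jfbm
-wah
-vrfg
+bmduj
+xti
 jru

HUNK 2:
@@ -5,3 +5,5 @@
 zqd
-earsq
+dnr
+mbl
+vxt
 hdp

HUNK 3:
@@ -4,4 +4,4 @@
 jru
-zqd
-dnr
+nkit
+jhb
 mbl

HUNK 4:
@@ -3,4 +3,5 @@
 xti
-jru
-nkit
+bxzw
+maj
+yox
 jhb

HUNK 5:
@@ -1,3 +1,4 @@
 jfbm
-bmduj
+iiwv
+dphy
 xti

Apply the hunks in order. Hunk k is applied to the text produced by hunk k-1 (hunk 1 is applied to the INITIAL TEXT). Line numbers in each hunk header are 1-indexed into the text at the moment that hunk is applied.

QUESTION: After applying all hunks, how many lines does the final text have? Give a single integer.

Hunk 1: at line 1 remove [wah,vrfg] add [bmduj,xti] -> 9 lines: jfbm bmduj xti jru zqd earsq hdp mdglt zzydp
Hunk 2: at line 5 remove [earsq] add [dnr,mbl,vxt] -> 11 lines: jfbm bmduj xti jru zqd dnr mbl vxt hdp mdglt zzydp
Hunk 3: at line 4 remove [zqd,dnr] add [nkit,jhb] -> 11 lines: jfbm bmduj xti jru nkit jhb mbl vxt hdp mdglt zzydp
Hunk 4: at line 3 remove [jru,nkit] add [bxzw,maj,yox] -> 12 lines: jfbm bmduj xti bxzw maj yox jhb mbl vxt hdp mdglt zzydp
Hunk 5: at line 1 remove [bmduj] add [iiwv,dphy] -> 13 lines: jfbm iiwv dphy xti bxzw maj yox jhb mbl vxt hdp mdglt zzydp
Final line count: 13

Answer: 13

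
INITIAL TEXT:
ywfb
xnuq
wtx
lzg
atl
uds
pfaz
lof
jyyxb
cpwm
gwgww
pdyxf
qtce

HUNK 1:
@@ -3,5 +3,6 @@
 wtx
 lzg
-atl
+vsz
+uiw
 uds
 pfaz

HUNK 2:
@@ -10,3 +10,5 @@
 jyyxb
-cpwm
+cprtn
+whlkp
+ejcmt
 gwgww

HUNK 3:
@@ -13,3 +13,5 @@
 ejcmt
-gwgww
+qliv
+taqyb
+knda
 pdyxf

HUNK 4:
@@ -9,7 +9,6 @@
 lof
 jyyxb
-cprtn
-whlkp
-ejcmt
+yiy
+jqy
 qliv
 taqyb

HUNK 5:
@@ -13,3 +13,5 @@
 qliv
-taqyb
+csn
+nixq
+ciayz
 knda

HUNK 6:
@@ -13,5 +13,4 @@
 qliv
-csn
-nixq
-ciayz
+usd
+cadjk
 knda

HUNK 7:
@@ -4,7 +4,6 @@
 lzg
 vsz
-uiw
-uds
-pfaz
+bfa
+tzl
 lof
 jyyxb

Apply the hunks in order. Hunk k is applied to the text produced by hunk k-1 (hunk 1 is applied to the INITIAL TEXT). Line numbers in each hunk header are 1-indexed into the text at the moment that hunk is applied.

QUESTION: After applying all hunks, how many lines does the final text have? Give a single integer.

Answer: 17

Derivation:
Hunk 1: at line 3 remove [atl] add [vsz,uiw] -> 14 lines: ywfb xnuq wtx lzg vsz uiw uds pfaz lof jyyxb cpwm gwgww pdyxf qtce
Hunk 2: at line 10 remove [cpwm] add [cprtn,whlkp,ejcmt] -> 16 lines: ywfb xnuq wtx lzg vsz uiw uds pfaz lof jyyxb cprtn whlkp ejcmt gwgww pdyxf qtce
Hunk 3: at line 13 remove [gwgww] add [qliv,taqyb,knda] -> 18 lines: ywfb xnuq wtx lzg vsz uiw uds pfaz lof jyyxb cprtn whlkp ejcmt qliv taqyb knda pdyxf qtce
Hunk 4: at line 9 remove [cprtn,whlkp,ejcmt] add [yiy,jqy] -> 17 lines: ywfb xnuq wtx lzg vsz uiw uds pfaz lof jyyxb yiy jqy qliv taqyb knda pdyxf qtce
Hunk 5: at line 13 remove [taqyb] add [csn,nixq,ciayz] -> 19 lines: ywfb xnuq wtx lzg vsz uiw uds pfaz lof jyyxb yiy jqy qliv csn nixq ciayz knda pdyxf qtce
Hunk 6: at line 13 remove [csn,nixq,ciayz] add [usd,cadjk] -> 18 lines: ywfb xnuq wtx lzg vsz uiw uds pfaz lof jyyxb yiy jqy qliv usd cadjk knda pdyxf qtce
Hunk 7: at line 4 remove [uiw,uds,pfaz] add [bfa,tzl] -> 17 lines: ywfb xnuq wtx lzg vsz bfa tzl lof jyyxb yiy jqy qliv usd cadjk knda pdyxf qtce
Final line count: 17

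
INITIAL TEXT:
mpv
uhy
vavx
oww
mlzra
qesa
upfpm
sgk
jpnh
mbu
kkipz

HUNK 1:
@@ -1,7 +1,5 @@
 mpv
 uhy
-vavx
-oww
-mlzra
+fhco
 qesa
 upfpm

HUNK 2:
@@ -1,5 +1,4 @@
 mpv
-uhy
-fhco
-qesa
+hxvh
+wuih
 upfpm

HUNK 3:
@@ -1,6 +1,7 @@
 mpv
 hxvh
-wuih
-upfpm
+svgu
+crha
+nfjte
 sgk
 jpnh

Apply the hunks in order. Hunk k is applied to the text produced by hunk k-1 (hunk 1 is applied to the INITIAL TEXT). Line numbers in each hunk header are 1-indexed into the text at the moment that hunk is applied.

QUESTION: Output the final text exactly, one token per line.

Hunk 1: at line 1 remove [vavx,oww,mlzra] add [fhco] -> 9 lines: mpv uhy fhco qesa upfpm sgk jpnh mbu kkipz
Hunk 2: at line 1 remove [uhy,fhco,qesa] add [hxvh,wuih] -> 8 lines: mpv hxvh wuih upfpm sgk jpnh mbu kkipz
Hunk 3: at line 1 remove [wuih,upfpm] add [svgu,crha,nfjte] -> 9 lines: mpv hxvh svgu crha nfjte sgk jpnh mbu kkipz

Answer: mpv
hxvh
svgu
crha
nfjte
sgk
jpnh
mbu
kkipz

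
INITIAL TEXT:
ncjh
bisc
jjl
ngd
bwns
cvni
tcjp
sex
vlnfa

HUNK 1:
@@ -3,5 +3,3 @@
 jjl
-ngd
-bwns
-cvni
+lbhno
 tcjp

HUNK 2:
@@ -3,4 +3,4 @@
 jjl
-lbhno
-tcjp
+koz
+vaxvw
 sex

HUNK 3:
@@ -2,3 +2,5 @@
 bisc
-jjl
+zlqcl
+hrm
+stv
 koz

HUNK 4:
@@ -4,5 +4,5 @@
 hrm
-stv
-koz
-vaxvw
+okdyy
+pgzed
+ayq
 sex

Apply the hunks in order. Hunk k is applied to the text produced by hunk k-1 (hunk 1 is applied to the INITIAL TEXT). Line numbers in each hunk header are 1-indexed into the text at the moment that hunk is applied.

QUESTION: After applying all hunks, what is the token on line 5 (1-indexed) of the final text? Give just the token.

Answer: okdyy

Derivation:
Hunk 1: at line 3 remove [ngd,bwns,cvni] add [lbhno] -> 7 lines: ncjh bisc jjl lbhno tcjp sex vlnfa
Hunk 2: at line 3 remove [lbhno,tcjp] add [koz,vaxvw] -> 7 lines: ncjh bisc jjl koz vaxvw sex vlnfa
Hunk 3: at line 2 remove [jjl] add [zlqcl,hrm,stv] -> 9 lines: ncjh bisc zlqcl hrm stv koz vaxvw sex vlnfa
Hunk 4: at line 4 remove [stv,koz,vaxvw] add [okdyy,pgzed,ayq] -> 9 lines: ncjh bisc zlqcl hrm okdyy pgzed ayq sex vlnfa
Final line 5: okdyy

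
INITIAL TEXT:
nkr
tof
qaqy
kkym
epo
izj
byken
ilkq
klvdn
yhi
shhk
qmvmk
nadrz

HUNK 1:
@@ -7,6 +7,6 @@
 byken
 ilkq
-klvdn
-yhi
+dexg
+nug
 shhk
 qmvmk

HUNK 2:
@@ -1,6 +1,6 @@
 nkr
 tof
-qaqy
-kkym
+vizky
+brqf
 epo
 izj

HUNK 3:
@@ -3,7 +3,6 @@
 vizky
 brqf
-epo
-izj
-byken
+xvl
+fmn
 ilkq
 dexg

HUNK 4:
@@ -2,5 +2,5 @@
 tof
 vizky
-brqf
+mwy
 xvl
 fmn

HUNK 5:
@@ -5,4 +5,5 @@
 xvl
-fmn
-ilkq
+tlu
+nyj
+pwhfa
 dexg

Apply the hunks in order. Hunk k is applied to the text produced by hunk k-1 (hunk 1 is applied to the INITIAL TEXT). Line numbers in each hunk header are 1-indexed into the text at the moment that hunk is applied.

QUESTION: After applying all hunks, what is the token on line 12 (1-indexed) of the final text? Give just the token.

Hunk 1: at line 7 remove [klvdn,yhi] add [dexg,nug] -> 13 lines: nkr tof qaqy kkym epo izj byken ilkq dexg nug shhk qmvmk nadrz
Hunk 2: at line 1 remove [qaqy,kkym] add [vizky,brqf] -> 13 lines: nkr tof vizky brqf epo izj byken ilkq dexg nug shhk qmvmk nadrz
Hunk 3: at line 3 remove [epo,izj,byken] add [xvl,fmn] -> 12 lines: nkr tof vizky brqf xvl fmn ilkq dexg nug shhk qmvmk nadrz
Hunk 4: at line 2 remove [brqf] add [mwy] -> 12 lines: nkr tof vizky mwy xvl fmn ilkq dexg nug shhk qmvmk nadrz
Hunk 5: at line 5 remove [fmn,ilkq] add [tlu,nyj,pwhfa] -> 13 lines: nkr tof vizky mwy xvl tlu nyj pwhfa dexg nug shhk qmvmk nadrz
Final line 12: qmvmk

Answer: qmvmk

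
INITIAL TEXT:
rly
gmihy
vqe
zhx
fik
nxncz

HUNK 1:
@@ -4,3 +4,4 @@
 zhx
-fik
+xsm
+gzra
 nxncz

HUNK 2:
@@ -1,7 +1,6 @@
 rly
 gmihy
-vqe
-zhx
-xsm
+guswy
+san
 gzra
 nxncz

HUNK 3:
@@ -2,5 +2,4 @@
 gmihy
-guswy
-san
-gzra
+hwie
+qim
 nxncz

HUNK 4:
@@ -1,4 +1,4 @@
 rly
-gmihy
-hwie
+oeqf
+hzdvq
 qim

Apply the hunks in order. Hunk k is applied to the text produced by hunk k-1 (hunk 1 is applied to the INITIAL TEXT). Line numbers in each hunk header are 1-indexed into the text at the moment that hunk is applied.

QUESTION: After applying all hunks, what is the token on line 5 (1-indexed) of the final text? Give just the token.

Hunk 1: at line 4 remove [fik] add [xsm,gzra] -> 7 lines: rly gmihy vqe zhx xsm gzra nxncz
Hunk 2: at line 1 remove [vqe,zhx,xsm] add [guswy,san] -> 6 lines: rly gmihy guswy san gzra nxncz
Hunk 3: at line 2 remove [guswy,san,gzra] add [hwie,qim] -> 5 lines: rly gmihy hwie qim nxncz
Hunk 4: at line 1 remove [gmihy,hwie] add [oeqf,hzdvq] -> 5 lines: rly oeqf hzdvq qim nxncz
Final line 5: nxncz

Answer: nxncz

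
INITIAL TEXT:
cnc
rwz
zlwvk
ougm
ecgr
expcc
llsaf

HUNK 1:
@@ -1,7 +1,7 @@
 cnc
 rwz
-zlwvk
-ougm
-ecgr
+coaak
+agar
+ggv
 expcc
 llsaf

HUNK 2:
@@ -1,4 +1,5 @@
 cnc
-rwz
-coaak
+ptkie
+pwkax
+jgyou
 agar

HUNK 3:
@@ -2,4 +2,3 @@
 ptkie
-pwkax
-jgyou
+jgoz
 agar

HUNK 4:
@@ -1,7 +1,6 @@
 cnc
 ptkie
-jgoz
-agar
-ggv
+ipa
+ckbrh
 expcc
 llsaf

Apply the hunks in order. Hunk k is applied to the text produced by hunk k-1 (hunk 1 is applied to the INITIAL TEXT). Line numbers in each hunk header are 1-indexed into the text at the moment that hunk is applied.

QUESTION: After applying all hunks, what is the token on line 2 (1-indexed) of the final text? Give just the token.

Answer: ptkie

Derivation:
Hunk 1: at line 1 remove [zlwvk,ougm,ecgr] add [coaak,agar,ggv] -> 7 lines: cnc rwz coaak agar ggv expcc llsaf
Hunk 2: at line 1 remove [rwz,coaak] add [ptkie,pwkax,jgyou] -> 8 lines: cnc ptkie pwkax jgyou agar ggv expcc llsaf
Hunk 3: at line 2 remove [pwkax,jgyou] add [jgoz] -> 7 lines: cnc ptkie jgoz agar ggv expcc llsaf
Hunk 4: at line 1 remove [jgoz,agar,ggv] add [ipa,ckbrh] -> 6 lines: cnc ptkie ipa ckbrh expcc llsaf
Final line 2: ptkie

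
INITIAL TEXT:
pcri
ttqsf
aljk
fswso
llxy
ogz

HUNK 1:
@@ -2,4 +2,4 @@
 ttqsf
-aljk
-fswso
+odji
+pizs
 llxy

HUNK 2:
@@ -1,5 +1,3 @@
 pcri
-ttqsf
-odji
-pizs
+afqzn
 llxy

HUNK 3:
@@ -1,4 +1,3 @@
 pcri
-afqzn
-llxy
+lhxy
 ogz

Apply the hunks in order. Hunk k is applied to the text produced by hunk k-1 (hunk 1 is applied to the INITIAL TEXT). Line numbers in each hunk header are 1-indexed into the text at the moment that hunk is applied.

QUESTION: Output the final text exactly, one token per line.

Hunk 1: at line 2 remove [aljk,fswso] add [odji,pizs] -> 6 lines: pcri ttqsf odji pizs llxy ogz
Hunk 2: at line 1 remove [ttqsf,odji,pizs] add [afqzn] -> 4 lines: pcri afqzn llxy ogz
Hunk 3: at line 1 remove [afqzn,llxy] add [lhxy] -> 3 lines: pcri lhxy ogz

Answer: pcri
lhxy
ogz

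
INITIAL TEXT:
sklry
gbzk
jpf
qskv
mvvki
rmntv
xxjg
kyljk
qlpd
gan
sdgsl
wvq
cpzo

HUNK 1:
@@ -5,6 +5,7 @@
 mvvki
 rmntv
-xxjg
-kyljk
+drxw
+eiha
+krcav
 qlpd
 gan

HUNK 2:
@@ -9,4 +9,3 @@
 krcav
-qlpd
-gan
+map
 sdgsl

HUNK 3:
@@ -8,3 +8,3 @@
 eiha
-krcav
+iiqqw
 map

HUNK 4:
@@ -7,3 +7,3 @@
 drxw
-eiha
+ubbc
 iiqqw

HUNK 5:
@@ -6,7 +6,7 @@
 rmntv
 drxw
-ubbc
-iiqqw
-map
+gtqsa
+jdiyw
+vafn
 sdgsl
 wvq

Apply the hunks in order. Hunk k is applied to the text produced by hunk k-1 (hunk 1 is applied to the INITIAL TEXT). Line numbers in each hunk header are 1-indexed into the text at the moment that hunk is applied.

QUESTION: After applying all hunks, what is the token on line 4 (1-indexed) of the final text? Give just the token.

Answer: qskv

Derivation:
Hunk 1: at line 5 remove [xxjg,kyljk] add [drxw,eiha,krcav] -> 14 lines: sklry gbzk jpf qskv mvvki rmntv drxw eiha krcav qlpd gan sdgsl wvq cpzo
Hunk 2: at line 9 remove [qlpd,gan] add [map] -> 13 lines: sklry gbzk jpf qskv mvvki rmntv drxw eiha krcav map sdgsl wvq cpzo
Hunk 3: at line 8 remove [krcav] add [iiqqw] -> 13 lines: sklry gbzk jpf qskv mvvki rmntv drxw eiha iiqqw map sdgsl wvq cpzo
Hunk 4: at line 7 remove [eiha] add [ubbc] -> 13 lines: sklry gbzk jpf qskv mvvki rmntv drxw ubbc iiqqw map sdgsl wvq cpzo
Hunk 5: at line 6 remove [ubbc,iiqqw,map] add [gtqsa,jdiyw,vafn] -> 13 lines: sklry gbzk jpf qskv mvvki rmntv drxw gtqsa jdiyw vafn sdgsl wvq cpzo
Final line 4: qskv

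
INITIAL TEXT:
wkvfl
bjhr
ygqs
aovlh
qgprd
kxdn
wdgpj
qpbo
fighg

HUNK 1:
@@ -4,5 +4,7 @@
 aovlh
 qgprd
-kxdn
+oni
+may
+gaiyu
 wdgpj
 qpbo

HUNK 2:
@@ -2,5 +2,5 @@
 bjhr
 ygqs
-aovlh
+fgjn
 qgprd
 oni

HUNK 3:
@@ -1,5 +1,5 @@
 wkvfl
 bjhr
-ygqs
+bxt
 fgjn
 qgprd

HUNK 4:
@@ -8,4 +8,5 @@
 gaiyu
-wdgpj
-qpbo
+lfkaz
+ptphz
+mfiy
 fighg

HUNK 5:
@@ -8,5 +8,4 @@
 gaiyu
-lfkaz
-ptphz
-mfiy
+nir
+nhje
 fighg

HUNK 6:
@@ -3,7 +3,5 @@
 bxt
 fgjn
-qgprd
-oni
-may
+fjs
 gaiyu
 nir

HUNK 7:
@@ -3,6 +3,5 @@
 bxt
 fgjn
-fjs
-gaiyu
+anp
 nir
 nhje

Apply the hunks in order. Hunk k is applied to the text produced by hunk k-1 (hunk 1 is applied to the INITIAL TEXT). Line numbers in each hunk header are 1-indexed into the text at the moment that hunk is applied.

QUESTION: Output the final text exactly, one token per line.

Answer: wkvfl
bjhr
bxt
fgjn
anp
nir
nhje
fighg

Derivation:
Hunk 1: at line 4 remove [kxdn] add [oni,may,gaiyu] -> 11 lines: wkvfl bjhr ygqs aovlh qgprd oni may gaiyu wdgpj qpbo fighg
Hunk 2: at line 2 remove [aovlh] add [fgjn] -> 11 lines: wkvfl bjhr ygqs fgjn qgprd oni may gaiyu wdgpj qpbo fighg
Hunk 3: at line 1 remove [ygqs] add [bxt] -> 11 lines: wkvfl bjhr bxt fgjn qgprd oni may gaiyu wdgpj qpbo fighg
Hunk 4: at line 8 remove [wdgpj,qpbo] add [lfkaz,ptphz,mfiy] -> 12 lines: wkvfl bjhr bxt fgjn qgprd oni may gaiyu lfkaz ptphz mfiy fighg
Hunk 5: at line 8 remove [lfkaz,ptphz,mfiy] add [nir,nhje] -> 11 lines: wkvfl bjhr bxt fgjn qgprd oni may gaiyu nir nhje fighg
Hunk 6: at line 3 remove [qgprd,oni,may] add [fjs] -> 9 lines: wkvfl bjhr bxt fgjn fjs gaiyu nir nhje fighg
Hunk 7: at line 3 remove [fjs,gaiyu] add [anp] -> 8 lines: wkvfl bjhr bxt fgjn anp nir nhje fighg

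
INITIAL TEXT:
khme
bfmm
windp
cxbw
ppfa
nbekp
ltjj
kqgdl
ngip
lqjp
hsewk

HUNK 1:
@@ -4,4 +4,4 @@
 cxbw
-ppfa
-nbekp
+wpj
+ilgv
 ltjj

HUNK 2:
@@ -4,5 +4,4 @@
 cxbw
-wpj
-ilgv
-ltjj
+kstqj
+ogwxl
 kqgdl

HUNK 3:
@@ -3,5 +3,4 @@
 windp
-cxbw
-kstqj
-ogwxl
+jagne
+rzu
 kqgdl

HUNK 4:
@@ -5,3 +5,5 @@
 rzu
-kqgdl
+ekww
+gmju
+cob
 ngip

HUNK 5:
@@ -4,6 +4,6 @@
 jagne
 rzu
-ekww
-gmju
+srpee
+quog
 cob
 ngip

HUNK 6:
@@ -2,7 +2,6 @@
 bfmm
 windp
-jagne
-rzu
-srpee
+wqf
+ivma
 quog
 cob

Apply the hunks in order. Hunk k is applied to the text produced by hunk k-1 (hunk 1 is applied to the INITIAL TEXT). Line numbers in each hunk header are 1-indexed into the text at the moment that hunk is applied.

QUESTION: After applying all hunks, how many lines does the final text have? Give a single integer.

Answer: 10

Derivation:
Hunk 1: at line 4 remove [ppfa,nbekp] add [wpj,ilgv] -> 11 lines: khme bfmm windp cxbw wpj ilgv ltjj kqgdl ngip lqjp hsewk
Hunk 2: at line 4 remove [wpj,ilgv,ltjj] add [kstqj,ogwxl] -> 10 lines: khme bfmm windp cxbw kstqj ogwxl kqgdl ngip lqjp hsewk
Hunk 3: at line 3 remove [cxbw,kstqj,ogwxl] add [jagne,rzu] -> 9 lines: khme bfmm windp jagne rzu kqgdl ngip lqjp hsewk
Hunk 4: at line 5 remove [kqgdl] add [ekww,gmju,cob] -> 11 lines: khme bfmm windp jagne rzu ekww gmju cob ngip lqjp hsewk
Hunk 5: at line 4 remove [ekww,gmju] add [srpee,quog] -> 11 lines: khme bfmm windp jagne rzu srpee quog cob ngip lqjp hsewk
Hunk 6: at line 2 remove [jagne,rzu,srpee] add [wqf,ivma] -> 10 lines: khme bfmm windp wqf ivma quog cob ngip lqjp hsewk
Final line count: 10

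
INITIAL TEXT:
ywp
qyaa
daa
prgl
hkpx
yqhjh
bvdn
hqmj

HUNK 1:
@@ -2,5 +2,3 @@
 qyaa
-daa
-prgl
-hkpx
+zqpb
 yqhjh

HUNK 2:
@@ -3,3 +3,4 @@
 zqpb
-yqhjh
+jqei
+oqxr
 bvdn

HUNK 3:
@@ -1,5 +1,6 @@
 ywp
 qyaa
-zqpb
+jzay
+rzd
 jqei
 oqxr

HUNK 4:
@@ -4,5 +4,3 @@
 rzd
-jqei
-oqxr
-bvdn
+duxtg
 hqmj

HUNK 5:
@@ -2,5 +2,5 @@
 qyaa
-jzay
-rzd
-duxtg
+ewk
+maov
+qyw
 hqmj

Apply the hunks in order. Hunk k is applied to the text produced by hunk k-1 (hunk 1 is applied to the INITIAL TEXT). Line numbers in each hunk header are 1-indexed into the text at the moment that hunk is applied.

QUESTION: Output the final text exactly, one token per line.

Answer: ywp
qyaa
ewk
maov
qyw
hqmj

Derivation:
Hunk 1: at line 2 remove [daa,prgl,hkpx] add [zqpb] -> 6 lines: ywp qyaa zqpb yqhjh bvdn hqmj
Hunk 2: at line 3 remove [yqhjh] add [jqei,oqxr] -> 7 lines: ywp qyaa zqpb jqei oqxr bvdn hqmj
Hunk 3: at line 1 remove [zqpb] add [jzay,rzd] -> 8 lines: ywp qyaa jzay rzd jqei oqxr bvdn hqmj
Hunk 4: at line 4 remove [jqei,oqxr,bvdn] add [duxtg] -> 6 lines: ywp qyaa jzay rzd duxtg hqmj
Hunk 5: at line 2 remove [jzay,rzd,duxtg] add [ewk,maov,qyw] -> 6 lines: ywp qyaa ewk maov qyw hqmj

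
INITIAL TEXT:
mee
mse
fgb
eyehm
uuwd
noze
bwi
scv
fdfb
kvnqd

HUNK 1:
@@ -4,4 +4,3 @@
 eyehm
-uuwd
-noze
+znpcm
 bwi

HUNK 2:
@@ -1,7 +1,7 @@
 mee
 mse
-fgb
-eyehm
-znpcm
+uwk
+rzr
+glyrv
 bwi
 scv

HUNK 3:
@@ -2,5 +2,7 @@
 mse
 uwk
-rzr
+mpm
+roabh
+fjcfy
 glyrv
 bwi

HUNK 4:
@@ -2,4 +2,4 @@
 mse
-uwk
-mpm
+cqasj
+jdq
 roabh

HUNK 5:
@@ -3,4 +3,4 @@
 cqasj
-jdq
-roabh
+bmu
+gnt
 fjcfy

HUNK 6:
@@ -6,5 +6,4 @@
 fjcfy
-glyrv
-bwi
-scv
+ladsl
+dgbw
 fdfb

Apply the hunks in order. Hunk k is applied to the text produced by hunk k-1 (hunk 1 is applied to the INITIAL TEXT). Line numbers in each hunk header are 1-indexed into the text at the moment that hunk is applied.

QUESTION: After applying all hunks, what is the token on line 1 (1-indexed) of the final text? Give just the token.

Answer: mee

Derivation:
Hunk 1: at line 4 remove [uuwd,noze] add [znpcm] -> 9 lines: mee mse fgb eyehm znpcm bwi scv fdfb kvnqd
Hunk 2: at line 1 remove [fgb,eyehm,znpcm] add [uwk,rzr,glyrv] -> 9 lines: mee mse uwk rzr glyrv bwi scv fdfb kvnqd
Hunk 3: at line 2 remove [rzr] add [mpm,roabh,fjcfy] -> 11 lines: mee mse uwk mpm roabh fjcfy glyrv bwi scv fdfb kvnqd
Hunk 4: at line 2 remove [uwk,mpm] add [cqasj,jdq] -> 11 lines: mee mse cqasj jdq roabh fjcfy glyrv bwi scv fdfb kvnqd
Hunk 5: at line 3 remove [jdq,roabh] add [bmu,gnt] -> 11 lines: mee mse cqasj bmu gnt fjcfy glyrv bwi scv fdfb kvnqd
Hunk 6: at line 6 remove [glyrv,bwi,scv] add [ladsl,dgbw] -> 10 lines: mee mse cqasj bmu gnt fjcfy ladsl dgbw fdfb kvnqd
Final line 1: mee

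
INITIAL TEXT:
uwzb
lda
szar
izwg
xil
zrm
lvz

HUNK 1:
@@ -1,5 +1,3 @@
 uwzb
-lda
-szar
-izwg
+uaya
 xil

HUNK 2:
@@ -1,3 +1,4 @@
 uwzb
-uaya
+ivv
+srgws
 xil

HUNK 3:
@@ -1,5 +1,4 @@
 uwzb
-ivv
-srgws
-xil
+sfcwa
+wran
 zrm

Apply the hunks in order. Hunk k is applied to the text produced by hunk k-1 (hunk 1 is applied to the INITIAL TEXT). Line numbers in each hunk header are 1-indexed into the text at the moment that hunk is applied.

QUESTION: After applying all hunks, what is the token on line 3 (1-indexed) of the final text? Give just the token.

Hunk 1: at line 1 remove [lda,szar,izwg] add [uaya] -> 5 lines: uwzb uaya xil zrm lvz
Hunk 2: at line 1 remove [uaya] add [ivv,srgws] -> 6 lines: uwzb ivv srgws xil zrm lvz
Hunk 3: at line 1 remove [ivv,srgws,xil] add [sfcwa,wran] -> 5 lines: uwzb sfcwa wran zrm lvz
Final line 3: wran

Answer: wran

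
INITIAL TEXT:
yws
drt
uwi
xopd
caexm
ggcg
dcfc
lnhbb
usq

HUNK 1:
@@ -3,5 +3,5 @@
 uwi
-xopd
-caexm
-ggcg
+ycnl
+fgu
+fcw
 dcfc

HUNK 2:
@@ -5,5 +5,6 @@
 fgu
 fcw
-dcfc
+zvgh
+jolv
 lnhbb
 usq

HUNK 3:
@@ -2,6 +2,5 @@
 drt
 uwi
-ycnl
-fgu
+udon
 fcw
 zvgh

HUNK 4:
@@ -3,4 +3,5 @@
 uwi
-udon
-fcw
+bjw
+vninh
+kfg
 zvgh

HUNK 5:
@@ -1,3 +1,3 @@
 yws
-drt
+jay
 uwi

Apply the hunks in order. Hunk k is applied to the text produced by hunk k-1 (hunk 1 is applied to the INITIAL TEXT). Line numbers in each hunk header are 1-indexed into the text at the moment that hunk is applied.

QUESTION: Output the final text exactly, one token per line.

Answer: yws
jay
uwi
bjw
vninh
kfg
zvgh
jolv
lnhbb
usq

Derivation:
Hunk 1: at line 3 remove [xopd,caexm,ggcg] add [ycnl,fgu,fcw] -> 9 lines: yws drt uwi ycnl fgu fcw dcfc lnhbb usq
Hunk 2: at line 5 remove [dcfc] add [zvgh,jolv] -> 10 lines: yws drt uwi ycnl fgu fcw zvgh jolv lnhbb usq
Hunk 3: at line 2 remove [ycnl,fgu] add [udon] -> 9 lines: yws drt uwi udon fcw zvgh jolv lnhbb usq
Hunk 4: at line 3 remove [udon,fcw] add [bjw,vninh,kfg] -> 10 lines: yws drt uwi bjw vninh kfg zvgh jolv lnhbb usq
Hunk 5: at line 1 remove [drt] add [jay] -> 10 lines: yws jay uwi bjw vninh kfg zvgh jolv lnhbb usq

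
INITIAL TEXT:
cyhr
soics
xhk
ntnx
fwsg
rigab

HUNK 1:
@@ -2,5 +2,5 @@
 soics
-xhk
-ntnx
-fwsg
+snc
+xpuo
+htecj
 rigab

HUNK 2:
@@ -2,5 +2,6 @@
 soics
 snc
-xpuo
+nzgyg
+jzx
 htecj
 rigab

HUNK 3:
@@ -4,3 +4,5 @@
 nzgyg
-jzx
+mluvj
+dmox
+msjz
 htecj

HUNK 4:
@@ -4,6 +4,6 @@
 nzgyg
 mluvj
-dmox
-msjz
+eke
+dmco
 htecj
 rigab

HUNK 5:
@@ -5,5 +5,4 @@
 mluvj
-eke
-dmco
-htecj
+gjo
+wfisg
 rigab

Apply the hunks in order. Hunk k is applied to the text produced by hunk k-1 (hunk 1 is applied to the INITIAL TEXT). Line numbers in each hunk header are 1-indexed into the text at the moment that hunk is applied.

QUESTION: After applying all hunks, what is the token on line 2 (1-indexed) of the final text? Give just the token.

Answer: soics

Derivation:
Hunk 1: at line 2 remove [xhk,ntnx,fwsg] add [snc,xpuo,htecj] -> 6 lines: cyhr soics snc xpuo htecj rigab
Hunk 2: at line 2 remove [xpuo] add [nzgyg,jzx] -> 7 lines: cyhr soics snc nzgyg jzx htecj rigab
Hunk 3: at line 4 remove [jzx] add [mluvj,dmox,msjz] -> 9 lines: cyhr soics snc nzgyg mluvj dmox msjz htecj rigab
Hunk 4: at line 4 remove [dmox,msjz] add [eke,dmco] -> 9 lines: cyhr soics snc nzgyg mluvj eke dmco htecj rigab
Hunk 5: at line 5 remove [eke,dmco,htecj] add [gjo,wfisg] -> 8 lines: cyhr soics snc nzgyg mluvj gjo wfisg rigab
Final line 2: soics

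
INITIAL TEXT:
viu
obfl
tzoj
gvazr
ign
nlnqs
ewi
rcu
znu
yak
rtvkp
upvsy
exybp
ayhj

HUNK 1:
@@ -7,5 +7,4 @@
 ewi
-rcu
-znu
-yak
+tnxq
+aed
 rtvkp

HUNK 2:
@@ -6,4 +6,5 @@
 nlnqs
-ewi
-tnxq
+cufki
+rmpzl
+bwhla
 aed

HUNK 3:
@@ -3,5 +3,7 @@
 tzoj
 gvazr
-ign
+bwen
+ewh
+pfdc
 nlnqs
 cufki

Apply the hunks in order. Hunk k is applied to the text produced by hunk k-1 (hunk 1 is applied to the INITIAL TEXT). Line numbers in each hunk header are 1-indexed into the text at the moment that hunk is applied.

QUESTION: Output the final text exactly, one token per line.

Hunk 1: at line 7 remove [rcu,znu,yak] add [tnxq,aed] -> 13 lines: viu obfl tzoj gvazr ign nlnqs ewi tnxq aed rtvkp upvsy exybp ayhj
Hunk 2: at line 6 remove [ewi,tnxq] add [cufki,rmpzl,bwhla] -> 14 lines: viu obfl tzoj gvazr ign nlnqs cufki rmpzl bwhla aed rtvkp upvsy exybp ayhj
Hunk 3: at line 3 remove [ign] add [bwen,ewh,pfdc] -> 16 lines: viu obfl tzoj gvazr bwen ewh pfdc nlnqs cufki rmpzl bwhla aed rtvkp upvsy exybp ayhj

Answer: viu
obfl
tzoj
gvazr
bwen
ewh
pfdc
nlnqs
cufki
rmpzl
bwhla
aed
rtvkp
upvsy
exybp
ayhj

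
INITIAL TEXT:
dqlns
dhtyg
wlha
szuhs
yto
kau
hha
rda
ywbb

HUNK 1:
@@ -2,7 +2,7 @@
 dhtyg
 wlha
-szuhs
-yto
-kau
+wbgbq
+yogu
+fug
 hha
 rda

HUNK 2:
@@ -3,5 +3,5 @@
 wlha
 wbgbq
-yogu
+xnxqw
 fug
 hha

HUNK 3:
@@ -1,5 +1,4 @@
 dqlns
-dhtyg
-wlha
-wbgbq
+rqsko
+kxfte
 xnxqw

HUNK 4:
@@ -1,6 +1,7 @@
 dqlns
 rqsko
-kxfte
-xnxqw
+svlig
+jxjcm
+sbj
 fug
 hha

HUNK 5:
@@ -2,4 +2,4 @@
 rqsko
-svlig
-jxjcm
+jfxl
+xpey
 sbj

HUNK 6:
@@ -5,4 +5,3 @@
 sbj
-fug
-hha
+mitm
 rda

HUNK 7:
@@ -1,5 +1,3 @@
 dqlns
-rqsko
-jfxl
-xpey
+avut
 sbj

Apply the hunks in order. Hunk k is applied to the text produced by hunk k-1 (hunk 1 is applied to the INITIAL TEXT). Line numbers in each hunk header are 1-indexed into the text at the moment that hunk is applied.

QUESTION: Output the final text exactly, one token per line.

Hunk 1: at line 2 remove [szuhs,yto,kau] add [wbgbq,yogu,fug] -> 9 lines: dqlns dhtyg wlha wbgbq yogu fug hha rda ywbb
Hunk 2: at line 3 remove [yogu] add [xnxqw] -> 9 lines: dqlns dhtyg wlha wbgbq xnxqw fug hha rda ywbb
Hunk 3: at line 1 remove [dhtyg,wlha,wbgbq] add [rqsko,kxfte] -> 8 lines: dqlns rqsko kxfte xnxqw fug hha rda ywbb
Hunk 4: at line 1 remove [kxfte,xnxqw] add [svlig,jxjcm,sbj] -> 9 lines: dqlns rqsko svlig jxjcm sbj fug hha rda ywbb
Hunk 5: at line 2 remove [svlig,jxjcm] add [jfxl,xpey] -> 9 lines: dqlns rqsko jfxl xpey sbj fug hha rda ywbb
Hunk 6: at line 5 remove [fug,hha] add [mitm] -> 8 lines: dqlns rqsko jfxl xpey sbj mitm rda ywbb
Hunk 7: at line 1 remove [rqsko,jfxl,xpey] add [avut] -> 6 lines: dqlns avut sbj mitm rda ywbb

Answer: dqlns
avut
sbj
mitm
rda
ywbb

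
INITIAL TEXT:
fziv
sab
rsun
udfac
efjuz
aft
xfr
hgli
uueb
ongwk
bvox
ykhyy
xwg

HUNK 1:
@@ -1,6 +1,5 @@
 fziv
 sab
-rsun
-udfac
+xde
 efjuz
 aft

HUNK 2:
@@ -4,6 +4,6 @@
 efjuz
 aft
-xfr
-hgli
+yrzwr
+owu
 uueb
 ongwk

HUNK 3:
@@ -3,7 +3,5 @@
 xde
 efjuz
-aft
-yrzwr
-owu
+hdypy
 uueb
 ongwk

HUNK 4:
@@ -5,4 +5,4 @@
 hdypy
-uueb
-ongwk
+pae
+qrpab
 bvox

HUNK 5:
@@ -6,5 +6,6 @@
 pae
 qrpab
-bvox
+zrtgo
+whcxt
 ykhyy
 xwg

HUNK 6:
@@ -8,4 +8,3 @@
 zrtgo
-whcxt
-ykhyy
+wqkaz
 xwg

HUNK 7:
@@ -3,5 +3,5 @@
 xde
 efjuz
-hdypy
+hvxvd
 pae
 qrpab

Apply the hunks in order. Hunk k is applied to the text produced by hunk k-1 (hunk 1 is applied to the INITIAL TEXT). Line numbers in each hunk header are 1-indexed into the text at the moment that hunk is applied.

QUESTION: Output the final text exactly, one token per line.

Answer: fziv
sab
xde
efjuz
hvxvd
pae
qrpab
zrtgo
wqkaz
xwg

Derivation:
Hunk 1: at line 1 remove [rsun,udfac] add [xde] -> 12 lines: fziv sab xde efjuz aft xfr hgli uueb ongwk bvox ykhyy xwg
Hunk 2: at line 4 remove [xfr,hgli] add [yrzwr,owu] -> 12 lines: fziv sab xde efjuz aft yrzwr owu uueb ongwk bvox ykhyy xwg
Hunk 3: at line 3 remove [aft,yrzwr,owu] add [hdypy] -> 10 lines: fziv sab xde efjuz hdypy uueb ongwk bvox ykhyy xwg
Hunk 4: at line 5 remove [uueb,ongwk] add [pae,qrpab] -> 10 lines: fziv sab xde efjuz hdypy pae qrpab bvox ykhyy xwg
Hunk 5: at line 6 remove [bvox] add [zrtgo,whcxt] -> 11 lines: fziv sab xde efjuz hdypy pae qrpab zrtgo whcxt ykhyy xwg
Hunk 6: at line 8 remove [whcxt,ykhyy] add [wqkaz] -> 10 lines: fziv sab xde efjuz hdypy pae qrpab zrtgo wqkaz xwg
Hunk 7: at line 3 remove [hdypy] add [hvxvd] -> 10 lines: fziv sab xde efjuz hvxvd pae qrpab zrtgo wqkaz xwg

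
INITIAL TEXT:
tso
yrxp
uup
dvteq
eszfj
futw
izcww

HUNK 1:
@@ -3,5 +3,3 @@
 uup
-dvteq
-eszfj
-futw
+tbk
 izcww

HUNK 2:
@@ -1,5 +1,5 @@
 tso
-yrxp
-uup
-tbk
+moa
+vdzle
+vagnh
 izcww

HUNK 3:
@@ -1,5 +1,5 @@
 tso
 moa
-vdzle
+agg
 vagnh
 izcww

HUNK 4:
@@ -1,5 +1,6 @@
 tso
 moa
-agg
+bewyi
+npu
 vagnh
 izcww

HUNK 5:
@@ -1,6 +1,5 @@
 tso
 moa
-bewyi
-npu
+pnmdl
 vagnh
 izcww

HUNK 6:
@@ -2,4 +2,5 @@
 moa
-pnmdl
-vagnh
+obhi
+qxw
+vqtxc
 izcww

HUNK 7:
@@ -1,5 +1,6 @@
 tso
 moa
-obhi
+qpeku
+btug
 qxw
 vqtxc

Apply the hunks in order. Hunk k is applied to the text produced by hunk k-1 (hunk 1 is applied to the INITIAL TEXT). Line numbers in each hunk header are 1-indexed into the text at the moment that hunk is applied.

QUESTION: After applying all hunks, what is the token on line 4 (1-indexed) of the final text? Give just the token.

Answer: btug

Derivation:
Hunk 1: at line 3 remove [dvteq,eszfj,futw] add [tbk] -> 5 lines: tso yrxp uup tbk izcww
Hunk 2: at line 1 remove [yrxp,uup,tbk] add [moa,vdzle,vagnh] -> 5 lines: tso moa vdzle vagnh izcww
Hunk 3: at line 1 remove [vdzle] add [agg] -> 5 lines: tso moa agg vagnh izcww
Hunk 4: at line 1 remove [agg] add [bewyi,npu] -> 6 lines: tso moa bewyi npu vagnh izcww
Hunk 5: at line 1 remove [bewyi,npu] add [pnmdl] -> 5 lines: tso moa pnmdl vagnh izcww
Hunk 6: at line 2 remove [pnmdl,vagnh] add [obhi,qxw,vqtxc] -> 6 lines: tso moa obhi qxw vqtxc izcww
Hunk 7: at line 1 remove [obhi] add [qpeku,btug] -> 7 lines: tso moa qpeku btug qxw vqtxc izcww
Final line 4: btug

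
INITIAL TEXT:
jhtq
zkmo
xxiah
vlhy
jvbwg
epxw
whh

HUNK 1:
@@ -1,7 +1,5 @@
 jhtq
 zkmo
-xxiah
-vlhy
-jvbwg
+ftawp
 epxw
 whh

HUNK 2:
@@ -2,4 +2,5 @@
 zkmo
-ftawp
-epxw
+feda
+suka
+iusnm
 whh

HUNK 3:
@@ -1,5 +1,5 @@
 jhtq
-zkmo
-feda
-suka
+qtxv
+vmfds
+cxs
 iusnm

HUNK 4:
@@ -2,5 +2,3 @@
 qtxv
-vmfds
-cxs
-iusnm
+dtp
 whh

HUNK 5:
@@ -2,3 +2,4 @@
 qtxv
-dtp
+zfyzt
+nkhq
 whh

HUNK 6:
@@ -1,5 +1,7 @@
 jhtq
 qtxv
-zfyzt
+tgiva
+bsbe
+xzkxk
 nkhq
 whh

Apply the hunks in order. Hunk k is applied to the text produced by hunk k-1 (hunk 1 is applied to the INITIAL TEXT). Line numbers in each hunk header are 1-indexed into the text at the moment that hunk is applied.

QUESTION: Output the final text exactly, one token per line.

Answer: jhtq
qtxv
tgiva
bsbe
xzkxk
nkhq
whh

Derivation:
Hunk 1: at line 1 remove [xxiah,vlhy,jvbwg] add [ftawp] -> 5 lines: jhtq zkmo ftawp epxw whh
Hunk 2: at line 2 remove [ftawp,epxw] add [feda,suka,iusnm] -> 6 lines: jhtq zkmo feda suka iusnm whh
Hunk 3: at line 1 remove [zkmo,feda,suka] add [qtxv,vmfds,cxs] -> 6 lines: jhtq qtxv vmfds cxs iusnm whh
Hunk 4: at line 2 remove [vmfds,cxs,iusnm] add [dtp] -> 4 lines: jhtq qtxv dtp whh
Hunk 5: at line 2 remove [dtp] add [zfyzt,nkhq] -> 5 lines: jhtq qtxv zfyzt nkhq whh
Hunk 6: at line 1 remove [zfyzt] add [tgiva,bsbe,xzkxk] -> 7 lines: jhtq qtxv tgiva bsbe xzkxk nkhq whh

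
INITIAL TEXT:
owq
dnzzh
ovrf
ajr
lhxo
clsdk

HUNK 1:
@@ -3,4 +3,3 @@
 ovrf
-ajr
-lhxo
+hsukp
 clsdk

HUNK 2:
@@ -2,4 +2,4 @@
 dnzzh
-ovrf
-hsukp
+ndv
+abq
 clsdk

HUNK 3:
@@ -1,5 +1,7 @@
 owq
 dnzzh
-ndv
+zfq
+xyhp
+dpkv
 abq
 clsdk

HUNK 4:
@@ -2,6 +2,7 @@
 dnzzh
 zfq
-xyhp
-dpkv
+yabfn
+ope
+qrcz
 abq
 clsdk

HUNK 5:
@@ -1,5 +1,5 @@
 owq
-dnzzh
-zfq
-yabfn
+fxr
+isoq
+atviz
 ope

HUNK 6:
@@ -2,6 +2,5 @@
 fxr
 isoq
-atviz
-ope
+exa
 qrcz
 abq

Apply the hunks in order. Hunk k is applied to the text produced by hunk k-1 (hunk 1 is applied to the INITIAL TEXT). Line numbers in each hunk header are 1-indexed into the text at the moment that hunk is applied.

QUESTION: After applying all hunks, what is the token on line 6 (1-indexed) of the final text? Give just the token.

Answer: abq

Derivation:
Hunk 1: at line 3 remove [ajr,lhxo] add [hsukp] -> 5 lines: owq dnzzh ovrf hsukp clsdk
Hunk 2: at line 2 remove [ovrf,hsukp] add [ndv,abq] -> 5 lines: owq dnzzh ndv abq clsdk
Hunk 3: at line 1 remove [ndv] add [zfq,xyhp,dpkv] -> 7 lines: owq dnzzh zfq xyhp dpkv abq clsdk
Hunk 4: at line 2 remove [xyhp,dpkv] add [yabfn,ope,qrcz] -> 8 lines: owq dnzzh zfq yabfn ope qrcz abq clsdk
Hunk 5: at line 1 remove [dnzzh,zfq,yabfn] add [fxr,isoq,atviz] -> 8 lines: owq fxr isoq atviz ope qrcz abq clsdk
Hunk 6: at line 2 remove [atviz,ope] add [exa] -> 7 lines: owq fxr isoq exa qrcz abq clsdk
Final line 6: abq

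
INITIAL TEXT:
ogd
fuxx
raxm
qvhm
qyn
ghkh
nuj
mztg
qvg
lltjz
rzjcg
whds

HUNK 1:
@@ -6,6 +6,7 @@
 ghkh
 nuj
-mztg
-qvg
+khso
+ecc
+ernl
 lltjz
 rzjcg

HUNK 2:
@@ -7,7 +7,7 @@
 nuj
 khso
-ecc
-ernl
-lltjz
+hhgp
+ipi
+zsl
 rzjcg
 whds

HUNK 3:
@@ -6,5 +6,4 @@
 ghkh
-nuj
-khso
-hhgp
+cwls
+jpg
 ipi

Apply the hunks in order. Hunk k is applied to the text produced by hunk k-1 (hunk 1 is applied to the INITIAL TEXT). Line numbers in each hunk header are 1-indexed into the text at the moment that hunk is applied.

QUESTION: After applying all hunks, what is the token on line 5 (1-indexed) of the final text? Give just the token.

Answer: qyn

Derivation:
Hunk 1: at line 6 remove [mztg,qvg] add [khso,ecc,ernl] -> 13 lines: ogd fuxx raxm qvhm qyn ghkh nuj khso ecc ernl lltjz rzjcg whds
Hunk 2: at line 7 remove [ecc,ernl,lltjz] add [hhgp,ipi,zsl] -> 13 lines: ogd fuxx raxm qvhm qyn ghkh nuj khso hhgp ipi zsl rzjcg whds
Hunk 3: at line 6 remove [nuj,khso,hhgp] add [cwls,jpg] -> 12 lines: ogd fuxx raxm qvhm qyn ghkh cwls jpg ipi zsl rzjcg whds
Final line 5: qyn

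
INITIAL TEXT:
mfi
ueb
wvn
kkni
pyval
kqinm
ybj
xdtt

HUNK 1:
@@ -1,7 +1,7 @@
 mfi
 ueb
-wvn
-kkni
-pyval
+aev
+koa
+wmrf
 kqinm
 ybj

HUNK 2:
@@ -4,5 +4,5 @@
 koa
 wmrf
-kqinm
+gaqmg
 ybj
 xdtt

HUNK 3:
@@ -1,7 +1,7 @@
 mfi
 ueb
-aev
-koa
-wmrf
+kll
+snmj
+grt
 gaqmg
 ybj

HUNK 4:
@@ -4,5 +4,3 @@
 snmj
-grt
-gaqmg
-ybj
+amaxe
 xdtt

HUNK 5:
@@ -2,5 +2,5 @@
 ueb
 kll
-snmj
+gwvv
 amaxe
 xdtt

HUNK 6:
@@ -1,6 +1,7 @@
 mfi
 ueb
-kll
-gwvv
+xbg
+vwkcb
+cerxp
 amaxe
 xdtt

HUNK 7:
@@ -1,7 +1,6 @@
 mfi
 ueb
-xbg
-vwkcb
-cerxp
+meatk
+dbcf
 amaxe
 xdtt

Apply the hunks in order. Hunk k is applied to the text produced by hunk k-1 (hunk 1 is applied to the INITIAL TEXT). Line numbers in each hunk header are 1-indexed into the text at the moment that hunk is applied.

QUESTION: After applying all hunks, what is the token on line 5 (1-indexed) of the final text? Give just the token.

Hunk 1: at line 1 remove [wvn,kkni,pyval] add [aev,koa,wmrf] -> 8 lines: mfi ueb aev koa wmrf kqinm ybj xdtt
Hunk 2: at line 4 remove [kqinm] add [gaqmg] -> 8 lines: mfi ueb aev koa wmrf gaqmg ybj xdtt
Hunk 3: at line 1 remove [aev,koa,wmrf] add [kll,snmj,grt] -> 8 lines: mfi ueb kll snmj grt gaqmg ybj xdtt
Hunk 4: at line 4 remove [grt,gaqmg,ybj] add [amaxe] -> 6 lines: mfi ueb kll snmj amaxe xdtt
Hunk 5: at line 2 remove [snmj] add [gwvv] -> 6 lines: mfi ueb kll gwvv amaxe xdtt
Hunk 6: at line 1 remove [kll,gwvv] add [xbg,vwkcb,cerxp] -> 7 lines: mfi ueb xbg vwkcb cerxp amaxe xdtt
Hunk 7: at line 1 remove [xbg,vwkcb,cerxp] add [meatk,dbcf] -> 6 lines: mfi ueb meatk dbcf amaxe xdtt
Final line 5: amaxe

Answer: amaxe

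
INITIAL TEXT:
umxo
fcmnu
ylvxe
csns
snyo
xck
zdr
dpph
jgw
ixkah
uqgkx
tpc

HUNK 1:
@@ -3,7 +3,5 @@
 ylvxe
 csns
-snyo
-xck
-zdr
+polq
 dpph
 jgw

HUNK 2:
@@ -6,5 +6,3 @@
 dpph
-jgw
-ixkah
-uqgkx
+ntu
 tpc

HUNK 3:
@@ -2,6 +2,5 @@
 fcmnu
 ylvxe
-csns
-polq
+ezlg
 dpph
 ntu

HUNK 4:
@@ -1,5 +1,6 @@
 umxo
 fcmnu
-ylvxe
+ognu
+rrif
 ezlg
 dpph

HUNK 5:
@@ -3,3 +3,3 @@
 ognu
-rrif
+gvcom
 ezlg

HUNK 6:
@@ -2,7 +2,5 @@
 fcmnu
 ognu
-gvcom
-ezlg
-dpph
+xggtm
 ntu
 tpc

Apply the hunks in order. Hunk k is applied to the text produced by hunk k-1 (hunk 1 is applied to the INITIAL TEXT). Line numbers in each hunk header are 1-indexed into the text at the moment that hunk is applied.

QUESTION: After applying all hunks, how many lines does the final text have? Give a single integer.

Hunk 1: at line 3 remove [snyo,xck,zdr] add [polq] -> 10 lines: umxo fcmnu ylvxe csns polq dpph jgw ixkah uqgkx tpc
Hunk 2: at line 6 remove [jgw,ixkah,uqgkx] add [ntu] -> 8 lines: umxo fcmnu ylvxe csns polq dpph ntu tpc
Hunk 3: at line 2 remove [csns,polq] add [ezlg] -> 7 lines: umxo fcmnu ylvxe ezlg dpph ntu tpc
Hunk 4: at line 1 remove [ylvxe] add [ognu,rrif] -> 8 lines: umxo fcmnu ognu rrif ezlg dpph ntu tpc
Hunk 5: at line 3 remove [rrif] add [gvcom] -> 8 lines: umxo fcmnu ognu gvcom ezlg dpph ntu tpc
Hunk 6: at line 2 remove [gvcom,ezlg,dpph] add [xggtm] -> 6 lines: umxo fcmnu ognu xggtm ntu tpc
Final line count: 6

Answer: 6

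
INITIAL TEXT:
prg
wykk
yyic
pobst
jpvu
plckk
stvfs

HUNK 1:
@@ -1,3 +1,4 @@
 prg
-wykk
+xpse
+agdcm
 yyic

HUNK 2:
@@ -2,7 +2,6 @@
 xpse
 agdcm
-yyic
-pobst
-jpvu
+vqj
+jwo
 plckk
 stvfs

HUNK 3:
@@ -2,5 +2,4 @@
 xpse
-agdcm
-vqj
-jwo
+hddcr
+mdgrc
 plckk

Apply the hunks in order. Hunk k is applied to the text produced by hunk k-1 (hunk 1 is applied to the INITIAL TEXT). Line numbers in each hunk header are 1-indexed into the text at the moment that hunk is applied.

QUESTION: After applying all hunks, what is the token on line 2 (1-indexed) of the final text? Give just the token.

Answer: xpse

Derivation:
Hunk 1: at line 1 remove [wykk] add [xpse,agdcm] -> 8 lines: prg xpse agdcm yyic pobst jpvu plckk stvfs
Hunk 2: at line 2 remove [yyic,pobst,jpvu] add [vqj,jwo] -> 7 lines: prg xpse agdcm vqj jwo plckk stvfs
Hunk 3: at line 2 remove [agdcm,vqj,jwo] add [hddcr,mdgrc] -> 6 lines: prg xpse hddcr mdgrc plckk stvfs
Final line 2: xpse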